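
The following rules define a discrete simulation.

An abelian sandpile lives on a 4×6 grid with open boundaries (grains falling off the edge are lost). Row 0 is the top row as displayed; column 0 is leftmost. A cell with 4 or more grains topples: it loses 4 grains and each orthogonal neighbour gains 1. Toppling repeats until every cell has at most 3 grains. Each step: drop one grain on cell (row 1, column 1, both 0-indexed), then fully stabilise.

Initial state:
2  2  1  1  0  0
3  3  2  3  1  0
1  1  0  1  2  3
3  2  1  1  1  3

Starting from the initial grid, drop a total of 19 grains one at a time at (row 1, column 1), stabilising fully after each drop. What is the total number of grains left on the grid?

gen 0: 2  2  1  1  0  0
3  3  2  3  1  0
1  1  0  1  2  3
3  2  1  1  1  3
gen 1: 3  3  1  1  0  0
0  1  3  3  1  0
2  2  0  1  2  3
3  2  1  1  1  3
gen 2: 3  3  1  1  0  0
0  2  3  3  1  0
2  2  0  1  2  3
3  2  1  1  1  3
gen 3: 3  3  1  1  0  0
0  3  3  3  1  0
2  2  0  1  2  3
3  2  1  1  1  3
gen 4: 0  1  3  2  0  0
2  2  1  0  2  0
2  3  1  2  2  3
3  2  1  1  1  3
gen 5: 0  1  3  2  0  0
2  3  1  0  2  0
2  3  1  2  2  3
3  2  1  1  1  3
gen 6: 0  2  3  2  0  0
3  1  2  0  2  0
3  0  2  2  2  3
3  3  1  1  1  3
gen 7: 0  2  3  2  0  0
3  2  2  0  2  0
3  0  2  2  2  3
3  3  1  1  1  3
gen 8: 0  2  3  2  0  0
3  3  2  0  2  0
3  0  2  2  2  3
3  3  1  1  1  3
gen 9: 1  3  3  2  0  0
1  1  3  0  2  0
1  3  2  2  2  3
1  0  2  1  1  3
gen 10: 1  3  3  2  0  0
1  2  3  0  2  0
1  3  2  2  2  3
1  0  2  1  1  3
gen 11: 1  3  3  2  0  0
1  3  3  0  2  0
1  3  2  2  2  3
1  0  2  1  1  3
gen 12: 2  1  1  3  0  0
2  3  2  1  2  0
2  1  0  3  2  3
1  1  3  1  1  3
gen 13: 2  2  1  3  0  0
3  0  3  1  2  0
2  2  0  3  2  3
1  1  3  1  1  3
gen 14: 2  2  1  3  0  0
3  1  3  1  2  0
2  2  0  3  2  3
1  1  3  1  1  3
gen 15: 2  2  1  3  0  0
3  2  3  1  2  0
2  2  0  3  2  3
1  1  3  1  1  3
gen 16: 2  2  1  3  0  0
3  3  3  1  2  0
2  2  0  3  2  3
1  1  3  1  1  3
gen 17: 3  3  2  3  0  0
0  2  0  2  2  0
3  3  1  3  2  3
1  1  3  1  1  3
gen 18: 3  3  2  3  0  0
0  3  0  2  2  0
3  3  1  3  2  3
1  1  3  1  1  3
gen 19: 0  1  3  3  0  0
3  2  1  2  2  0
0  1  2  3  2  3
2  2  3  1  1  3

40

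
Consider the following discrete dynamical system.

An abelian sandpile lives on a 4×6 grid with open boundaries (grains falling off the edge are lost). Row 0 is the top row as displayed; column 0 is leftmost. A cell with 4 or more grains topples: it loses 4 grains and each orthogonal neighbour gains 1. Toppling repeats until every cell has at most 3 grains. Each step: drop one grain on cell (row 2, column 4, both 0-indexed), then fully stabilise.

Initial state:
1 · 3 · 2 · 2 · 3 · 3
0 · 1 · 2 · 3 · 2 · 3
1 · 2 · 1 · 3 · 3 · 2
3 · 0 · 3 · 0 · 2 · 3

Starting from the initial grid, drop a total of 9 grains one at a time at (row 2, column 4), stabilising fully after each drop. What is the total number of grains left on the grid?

0) 1 · 3 · 2 · 2 · 3 · 3
0 · 1 · 2 · 3 · 2 · 3
1 · 2 · 1 · 3 · 3 · 2
3 · 0 · 3 · 0 · 2 · 3
1) 1 · 3 · 3 · 0 · 2 · 1
0 · 1 · 3 · 2 · 3 · 2
1 · 2 · 2 · 2 · 0 · 2
3 · 0 · 3 · 2 · 1 · 1
2) 1 · 3 · 3 · 0 · 2 · 1
0 · 1 · 3 · 2 · 3 · 2
1 · 2 · 2 · 2 · 1 · 2
3 · 0 · 3 · 2 · 1 · 1
3) 1 · 3 · 3 · 0 · 2 · 1
0 · 1 · 3 · 2 · 3 · 2
1 · 2 · 2 · 2 · 2 · 2
3 · 0 · 3 · 2 · 1 · 1
4) 1 · 3 · 3 · 0 · 2 · 1
0 · 1 · 3 · 2 · 3 · 2
1 · 2 · 2 · 2 · 3 · 2
3 · 0 · 3 · 2 · 1 · 1
5) 1 · 3 · 3 · 0 · 3 · 1
0 · 1 · 3 · 3 · 0 · 3
1 · 2 · 2 · 3 · 1 · 3
3 · 0 · 3 · 2 · 2 · 1
6) 1 · 3 · 3 · 0 · 3 · 1
0 · 1 · 3 · 3 · 0 · 3
1 · 2 · 2 · 3 · 2 · 3
3 · 0 · 3 · 2 · 2 · 1
7) 1 · 3 · 3 · 0 · 3 · 1
0 · 1 · 3 · 3 · 0 · 3
1 · 2 · 2 · 3 · 3 · 3
3 · 0 · 3 · 2 · 2 · 1
8) 2 · 0 · 1 · 2 · 3 · 2
0 · 3 · 2 · 1 · 3 · 0
1 · 3 · 1 · 3 · 3 · 1
3 · 1 · 1 · 1 · 0 · 3
9) 2 · 0 · 1 · 3 · 0 · 3
0 · 3 · 2 · 3 · 1 · 1
1 · 3 · 2 · 0 · 2 · 2
3 · 1 · 1 · 2 · 1 · 3

40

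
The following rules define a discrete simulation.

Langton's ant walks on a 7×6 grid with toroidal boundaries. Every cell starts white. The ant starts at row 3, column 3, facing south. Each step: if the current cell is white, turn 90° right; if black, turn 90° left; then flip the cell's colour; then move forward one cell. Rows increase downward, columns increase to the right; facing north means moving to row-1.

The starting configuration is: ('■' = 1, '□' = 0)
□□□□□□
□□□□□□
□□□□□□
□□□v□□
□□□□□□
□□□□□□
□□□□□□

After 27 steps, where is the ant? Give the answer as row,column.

0,5

0) □□□□□□
□□□□□□
□□□□□□
□□□v□□
□□□□□□
□□□□□□
□□□□□□
1) □□□□□□
□□□□□□
□□□□□□
□□<■□□
□□□□□□
□□□□□□
□□□□□□
2) □□□□□□
□□□□□□
□□^□□□
□□■■□□
□□□□□□
□□□□□□
□□□□□□
3) □□□□□□
□□□□□□
□□■>□□
□□■■□□
□□□□□□
□□□□□□
□□□□□□
4) □□□□□□
□□□□□□
□□■■□□
□□■v□□
□□□□□□
□□□□□□
□□□□□□
5) □□□□□□
□□□□□□
□□■■□□
□□■□>□
□□□□□□
□□□□□□
□□□□□□
6) □□□□□□
□□□□□□
□□■■□□
□□■□■□
□□□□v□
□□□□□□
□□□□□□
7) □□□□□□
□□□□□□
□□■■□□
□□■□■□
□□□<■□
□□□□□□
□□□□□□
8) □□□□□□
□□□□□□
□□■■□□
□□■^■□
□□□■■□
□□□□□□
□□□□□□
9) □□□□□□
□□□□□□
□□■■□□
□□■■>□
□□□■■□
□□□□□□
□□□□□□
10) □□□□□□
□□□□□□
□□■■^□
□□■■□□
□□□■■□
□□□□□□
□□□□□□
11) □□□□□□
□□□□□□
□□■■■>
□□■■□□
□□□■■□
□□□□□□
□□□□□□
12) □□□□□□
□□□□□□
□□■■■■
□□■■□v
□□□■■□
□□□□□□
□□□□□□
13) □□□□□□
□□□□□□
□□■■■■
□□■■<■
□□□■■□
□□□□□□
□□□□□□
14) □□□□□□
□□□□□□
□□■■^■
□□■■■■
□□□■■□
□□□□□□
□□□□□□
15) □□□□□□
□□□□□□
□□■<□■
□□■■■■
□□□■■□
□□□□□□
□□□□□□
16) □□□□□□
□□□□□□
□□■□□■
□□■v■■
□□□■■□
□□□□□□
□□□□□□
17) □□□□□□
□□□□□□
□□■□□■
□□■□>■
□□□■■□
□□□□□□
□□□□□□
18) □□□□□□
□□□□□□
□□■□^■
□□■□□■
□□□■■□
□□□□□□
□□□□□□
19) □□□□□□
□□□□□□
□□■□■>
□□■□□■
□□□■■□
□□□□□□
□□□□□□
20) □□□□□□
□□□□□^
□□■□■□
□□■□□■
□□□■■□
□□□□□□
□□□□□□
21) □□□□□□
>□□□□■
□□■□■□
□□■□□■
□□□■■□
□□□□□□
□□□□□□
22) □□□□□□
■□□□□■
v□■□■□
□□■□□■
□□□■■□
□□□□□□
□□□□□□
23) □□□□□□
■□□□□■
■□■□■<
□□■□□■
□□□■■□
□□□□□□
□□□□□□
24) □□□□□□
■□□□□^
■□■□■■
□□■□□■
□□□■■□
□□□□□□
□□□□□□
25) □□□□□□
■□□□<□
■□■□■■
□□■□□■
□□□■■□
□□□□□□
□□□□□□
26) □□□□^□
■□□□■□
■□■□■■
□□■□□■
□□□■■□
□□□□□□
□□□□□□
27) □□□□■>
■□□□■□
■□■□■■
□□■□□■
□□□■■□
□□□□□□
□□□□□□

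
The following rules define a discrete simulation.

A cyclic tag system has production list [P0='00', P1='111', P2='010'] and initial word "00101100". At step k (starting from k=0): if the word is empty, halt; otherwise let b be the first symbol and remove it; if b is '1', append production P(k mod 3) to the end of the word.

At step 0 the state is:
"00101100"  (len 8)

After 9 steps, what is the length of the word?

step 0: "00101100"  (len 8)
step 1: "0101100"  (len 7)
step 2: "101100"  (len 6)
step 3: "01100010"  (len 8)
step 4: "1100010"  (len 7)
step 5: "100010111"  (len 9)
step 6: "00010111010"  (len 11)
step 7: "0010111010"  (len 10)
step 8: "010111010"  (len 9)
step 9: "10111010"  (len 8)

8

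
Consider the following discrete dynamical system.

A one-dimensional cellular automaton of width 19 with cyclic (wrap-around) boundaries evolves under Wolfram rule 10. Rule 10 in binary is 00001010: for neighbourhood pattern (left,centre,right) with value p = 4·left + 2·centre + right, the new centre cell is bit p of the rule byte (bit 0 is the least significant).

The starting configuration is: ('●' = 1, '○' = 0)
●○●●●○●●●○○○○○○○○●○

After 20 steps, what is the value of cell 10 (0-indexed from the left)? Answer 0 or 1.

0

step 0: ●○●●●○●●●○○○○○○○○●○
step 1: ○○●○○○●○○○○○○○○○●○○
step 2: ○●○○○●○○○○○○○○○●○○○
step 3: ●○○○●○○○○○○○○○●○○○○
step 4: ○○○●○○○○○○○○○●○○○○●
step 5: ○○●○○○○○○○○○●○○○○●○
step 6: ○●○○○○○○○○○●○○○○●○○
step 7: ●○○○○○○○○○●○○○○●○○○
step 8: ○○○○○○○○○●○○○○●○○○●
step 9: ○○○○○○○○●○○○○●○○○●○
step 10: ○○○○○○○●○○○○●○○○●○○
step 11: ○○○○○○●○○○○●○○○●○○○
step 12: ○○○○○●○○○○●○○○●○○○○
step 13: ○○○○●○○○○●○○○●○○○○○
step 14: ○○○●○○○○●○○○●○○○○○○
step 15: ○○●○○○○●○○○●○○○○○○○
step 16: ○●○○○○●○○○●○○○○○○○○
step 17: ●○○○○●○○○●○○○○○○○○○
step 18: ○○○○●○○○●○○○○○○○○○●
step 19: ○○○●○○○●○○○○○○○○○●○
step 20: ○○●○○○●○○○○○○○○○●○○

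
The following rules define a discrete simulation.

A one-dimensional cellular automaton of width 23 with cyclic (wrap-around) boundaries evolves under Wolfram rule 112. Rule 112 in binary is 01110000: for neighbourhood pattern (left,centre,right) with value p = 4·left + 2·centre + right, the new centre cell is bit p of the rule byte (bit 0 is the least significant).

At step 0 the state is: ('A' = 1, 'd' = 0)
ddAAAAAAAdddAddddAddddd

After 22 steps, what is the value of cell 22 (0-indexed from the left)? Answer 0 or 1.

0

k=0  ddAAAAAAAdddAddddAddddd
k=1  ddddddddAAdddAddddAdddd
k=2  dddddddddAAdddAddddAddd
k=3  ddddddddddAAdddAddddAdd
k=4  dddddddddddAAdddAddddAd
k=5  ddddddddddddAAdddAddddA
k=6  AddddddddddddAAdddAdddd
k=7  dAddddddddddddAAdddAddd
k=8  ddAddddddddddddAAdddAdd
k=9  dddAddddddddddddAAdddAd
k=10  ddddAddddddddddddAAdddA
k=11  AddddAddddddddddddAAddd
k=12  dAddddAddddddddddddAAdd
k=13  ddAddddAddddddddddddAAd
k=14  dddAddddAddddddddddddAA
k=15  AdddAddddAddddddddddddA
k=16  AAdddAddddAdddddddddddd
k=17  dAAdddAddddAddddddddddd
k=18  ddAAdddAddddAdddddddddd
k=19  dddAAdddAddddAddddddddd
k=20  ddddAAdddAddddAdddddddd
k=21  dddddAAdddAddddAddddddd
k=22  ddddddAAdddAddddAdddddd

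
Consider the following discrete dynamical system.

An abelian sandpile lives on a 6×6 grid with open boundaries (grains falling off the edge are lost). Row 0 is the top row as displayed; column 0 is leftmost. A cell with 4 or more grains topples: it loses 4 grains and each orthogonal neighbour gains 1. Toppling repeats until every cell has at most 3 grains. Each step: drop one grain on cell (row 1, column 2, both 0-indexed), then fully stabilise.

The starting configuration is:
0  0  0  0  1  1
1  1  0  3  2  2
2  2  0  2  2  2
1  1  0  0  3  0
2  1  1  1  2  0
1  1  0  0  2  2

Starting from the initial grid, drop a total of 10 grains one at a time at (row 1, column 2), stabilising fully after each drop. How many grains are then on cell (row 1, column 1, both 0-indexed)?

[0] 0  0  0  0  1  1
1  1  0  3  2  2
2  2  0  2  2  2
1  1  0  0  3  0
2  1  1  1  2  0
1  1  0  0  2  2
[1] 0  0  0  0  1  1
1  1  1  3  2  2
2  2  0  2  2  2
1  1  0  0  3  0
2  1  1  1  2  0
1  1  0  0  2  2
[2] 0  0  0  0  1  1
1  1  2  3  2  2
2  2  0  2  2  2
1  1  0  0  3  0
2  1  1  1  2  0
1  1  0  0  2  2
[3] 0  0  0  0  1  1
1  1  3  3  2  2
2  2  0  2  2  2
1  1  0  0  3  0
2  1  1  1  2  0
1  1  0  0  2  2
[4] 0  0  1  1  1  1
1  2  1  0  3  2
2  2  1  3  2  2
1  1  0  0  3  0
2  1  1  1  2  0
1  1  0  0  2  2
[5] 0  0  1  1  1  1
1  2  2  0  3  2
2  2  1  3  2  2
1  1  0  0  3  0
2  1  1  1  2  0
1  1  0  0  2  2
[6] 0  0  1  1  1  1
1  2  3  0  3  2
2  2  1  3  2  2
1  1  0  0  3  0
2  1  1  1  2  0
1  1  0  0  2  2
[7] 0  0  2  1  1  1
1  3  0  1  3  2
2  2  2  3  2  2
1  1  0  0  3  0
2  1  1  1  2  0
1  1  0  0  2  2
[8] 0  0  2  1  1  1
1  3  1  1  3  2
2  2  2  3  2  2
1  1  0  0  3  0
2  1  1  1  2  0
1  1  0  0  2  2
[9] 0  0  2  1  1  1
1  3  2  1  3  2
2  2  2  3  2  2
1  1  0  0  3  0
2  1  1  1  2  0
1  1  0  0  2  2
[10] 0  0  2  1  1  1
1  3  3  1  3  2
2  2  2  3  2  2
1  1  0  0  3  0
2  1  1  1  2  0
1  1  0  0  2  2

3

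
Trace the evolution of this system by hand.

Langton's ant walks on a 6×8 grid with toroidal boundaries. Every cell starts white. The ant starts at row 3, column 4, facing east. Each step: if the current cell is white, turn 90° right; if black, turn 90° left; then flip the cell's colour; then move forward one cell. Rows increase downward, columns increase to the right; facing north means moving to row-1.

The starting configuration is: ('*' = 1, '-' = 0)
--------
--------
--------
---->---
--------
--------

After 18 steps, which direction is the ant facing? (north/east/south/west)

west

t=0: --------
--------
--------
---->---
--------
--------
t=1: --------
--------
--------
----*---
----v---
--------
t=2: --------
--------
--------
----*---
---<*---
--------
t=3: --------
--------
--------
---^*---
---**---
--------
t=4: --------
--------
--------
---*>---
---**---
--------
t=5: --------
--------
----^---
---*----
---**---
--------
t=6: --------
--------
----*>--
---*----
---**---
--------
t=7: --------
--------
----**--
---*-v--
---**---
--------
t=8: --------
--------
----**--
---*<*--
---**---
--------
t=9: --------
--------
----^*--
---***--
---**---
--------
t=10: --------
--------
---<-*--
---***--
---**---
--------
t=11: --------
---^----
---*-*--
---***--
---**---
--------
t=12: --------
---*>---
---*-*--
---***--
---**---
--------
t=13: --------
---**---
---*v*--
---***--
---**---
--------
t=14: --------
---**---
---<**--
---***--
---**---
--------
t=15: --------
---**---
----**--
---v**--
---**---
--------
t=16: --------
---**---
----**--
---->*--
---**---
--------
t=17: --------
---**---
----^*--
-----*--
---**---
--------
t=18: --------
---**---
---<-*--
-----*--
---**---
--------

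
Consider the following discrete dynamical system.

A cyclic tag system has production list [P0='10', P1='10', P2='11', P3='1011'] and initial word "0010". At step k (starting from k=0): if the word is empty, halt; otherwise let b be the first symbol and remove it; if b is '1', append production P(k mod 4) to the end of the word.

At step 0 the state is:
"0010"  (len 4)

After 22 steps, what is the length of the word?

16

[0] "0010"  (len 4)
[1] "010"  (len 3)
[2] "10"  (len 2)
[3] "011"  (len 3)
[4] "11"  (len 2)
[5] "110"  (len 3)
[6] "1010"  (len 4)
[7] "01011"  (len 5)
[8] "1011"  (len 4)
[9] "01110"  (len 5)
[10] "1110"  (len 4)
[11] "11011"  (len 5)
[12] "10111011"  (len 8)
[13] "011101110"  (len 9)
[14] "11101110"  (len 8)
[15] "110111011"  (len 9)
[16] "101110111011"  (len 12)
[17] "0111011101110"  (len 13)
[18] "111011101110"  (len 12)
[19] "1101110111011"  (len 13)
[20] "1011101110111011"  (len 16)
[21] "01110111011101110"  (len 17)
[22] "1110111011101110"  (len 16)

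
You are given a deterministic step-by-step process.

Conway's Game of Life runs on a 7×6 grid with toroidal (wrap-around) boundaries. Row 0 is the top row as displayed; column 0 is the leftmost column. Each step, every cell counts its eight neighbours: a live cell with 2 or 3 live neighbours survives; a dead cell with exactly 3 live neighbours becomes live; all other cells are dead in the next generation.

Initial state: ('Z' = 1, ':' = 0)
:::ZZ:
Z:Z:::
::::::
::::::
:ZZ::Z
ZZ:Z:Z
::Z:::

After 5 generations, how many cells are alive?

5

t=0: :::ZZ:
Z:Z:::
::::::
::::::
:ZZ::Z
ZZ:Z:Z
::Z:::
t=1: :ZZZ::
:::Z::
::::::
::::::
:ZZ:ZZ
:::ZZZ
ZZZ::Z
t=2: :::ZZ:
:::Z::
::::::
::::::
Z:Z::Z
::::::
:::::Z
t=3: :::ZZ:
:::ZZ:
::::::
::::::
::::::
Z::::Z
::::Z:
t=4: :::::Z
:::ZZ:
::::::
::::::
::::::
:::::Z
:::ZZ:
t=5: :::::Z
::::Z:
::::::
::::::
::::::
::::Z:
::::ZZ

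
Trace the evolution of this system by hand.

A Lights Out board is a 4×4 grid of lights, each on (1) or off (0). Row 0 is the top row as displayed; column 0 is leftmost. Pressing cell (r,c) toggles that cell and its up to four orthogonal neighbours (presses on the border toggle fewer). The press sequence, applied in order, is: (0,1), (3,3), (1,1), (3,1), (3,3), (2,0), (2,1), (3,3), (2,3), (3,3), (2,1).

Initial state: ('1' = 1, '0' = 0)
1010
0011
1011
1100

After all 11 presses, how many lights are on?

step 0: 1010
0011
1011
1100
step 1: 0100
0111
1011
1100
step 2: 0100
0111
1010
1111
step 3: 0000
1001
1110
1111
step 4: 0000
1001
1010
0001
step 5: 0000
1001
1011
0010
step 6: 0000
0001
0111
1010
step 7: 0000
0101
1001
1110
step 8: 0000
0101
1000
1101
step 9: 0000
0100
1011
1100
step 10: 0000
0100
1010
1111
step 11: 0000
0000
0100
1011

4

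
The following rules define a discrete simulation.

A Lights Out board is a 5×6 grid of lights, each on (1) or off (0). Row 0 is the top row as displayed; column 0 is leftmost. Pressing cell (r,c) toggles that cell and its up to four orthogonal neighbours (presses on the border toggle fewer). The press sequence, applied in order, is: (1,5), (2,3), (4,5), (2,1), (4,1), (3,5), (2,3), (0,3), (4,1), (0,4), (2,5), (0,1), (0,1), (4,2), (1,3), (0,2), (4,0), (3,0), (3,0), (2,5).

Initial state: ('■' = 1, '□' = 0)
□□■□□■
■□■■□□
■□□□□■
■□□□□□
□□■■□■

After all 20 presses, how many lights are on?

19

[0] □□■□□■
■□■■□□
■□□□□■
■□□□□□
□□■■□■
[1] □□■□□□
■□■■■■
■□□□□□
■□□□□□
□□■■□■
[2] □□■□□□
■□■□■■
■□■■■□
■□□■□□
□□■■□■
[3] □□■□□□
■□■□■■
■□■■■□
■□□■□■
□□■■■□
[4] □□■□□□
■■■□■■
□■□■■□
■■□■□■
□□■■■□
[5] □□■□□□
■■■□■■
□■□■■□
■□□■□■
■■□■■□
[6] □□■□□□
■■■□■■
□■□■■■
■□□■■□
■■□■■■
[7] □□■□□□
■■■■■■
□■■□□■
■□□□■□
■■□■■■
[8] □□□■■□
■■■□■■
□■■□□■
■□□□■□
■■□■■■
[9] □□□■■□
■■■□■■
□■■□□■
■■□□■□
□□■■■■
[10] □□□□□■
■■■□□■
□■■□□■
■■□□■□
□□■■■■
[11] □□□□□■
■■■□□□
□■■□■□
■■□□■■
□□■■■■
[12] ■■■□□■
■□■□□□
□■■□■□
■■□□■■
□□■■■■
[13] □□□□□■
■■■□□□
□■■□■□
■■□□■■
□□■■■■
[14] □□□□□■
■■■□□□
□■■□■□
■■■□■■
□■□□■■
[15] □□□■□■
■■□■■□
□■■■■□
■■■□■■
□■□□■■
[16] □■■□□■
■■■■■□
□■■■■□
■■■□■■
□■□□■■
[17] □■■□□■
■■■■■□
□■■■■□
□■■□■■
■□□□■■
[18] □■■□□■
■■■■■□
■■■■■□
■□■□■■
□□□□■■
[19] □■■□□■
■■■■■□
□■■■■□
□■■□■■
■□□□■■
[20] □■■□□■
■■■■■■
□■■■□■
□■■□■□
■□□□■■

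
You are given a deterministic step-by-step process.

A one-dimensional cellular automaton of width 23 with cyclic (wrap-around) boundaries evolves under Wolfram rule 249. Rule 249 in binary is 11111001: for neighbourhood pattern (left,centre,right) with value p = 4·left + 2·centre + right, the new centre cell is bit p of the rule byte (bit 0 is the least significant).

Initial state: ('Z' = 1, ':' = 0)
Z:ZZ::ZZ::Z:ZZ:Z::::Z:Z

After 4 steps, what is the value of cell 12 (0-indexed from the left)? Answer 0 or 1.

[0] Z:ZZ::ZZ::Z:ZZ:Z::::Z:Z
[1] ZZZZZ:ZZZ::ZZZZ:ZZZ::ZZ
[2] ZZZZZZZZZZ:ZZZZZZZZZ:ZZ
[3] ZZZZZZZZZZZZZZZZZZZZZZZ
[4] ZZZZZZZZZZZZZZZZZZZZZZZ

1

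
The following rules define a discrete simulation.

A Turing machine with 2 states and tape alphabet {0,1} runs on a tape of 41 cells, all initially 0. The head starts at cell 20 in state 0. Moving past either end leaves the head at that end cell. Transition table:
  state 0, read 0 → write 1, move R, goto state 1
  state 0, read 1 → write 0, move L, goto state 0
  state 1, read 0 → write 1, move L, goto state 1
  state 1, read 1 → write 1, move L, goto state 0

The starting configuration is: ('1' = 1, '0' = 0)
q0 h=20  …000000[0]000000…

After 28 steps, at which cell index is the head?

step 0: q0 h=20  …000000[0]000000…
step 1: q1 h=21  …000001[0]000000…
step 2: q1 h=20  …000000[1]100000…
step 3: q0 h=19  …000000[0]110000…
step 4: q1 h=20  …000001[1]100000…
step 5: q0 h=19  …000000[1]110000…
step 6: q0 h=18  …000000[0]011000…
step 7: q1 h=19  …000001[0]110000…
step 8: q1 h=18  …000000[1]111000…
step 9: q0 h=17  …000000[0]111100…
step 10: q1 h=18  …000001[1]111000…
step 11: q0 h=17  …000000[1]111100…
step 12: q0 h=16  …000000[0]011110…
step 13: q1 h=17  …000001[0]111100…
step 14: q1 h=16  …000000[1]111110…
step 15: q0 h=15  …000000[0]111111…
step 16: q1 h=16  …000001[1]111110…
step 17: q0 h=15  …000000[1]111111…
step 18: q0 h=14  …000000[0]011111…
step 19: q1 h=15  …000001[0]111111…
step 20: q1 h=14  …000000[1]111111…
step 21: q0 h=13  …000000[0]111111…
step 22: q1 h=14  …000001[1]111111…
step 23: q0 h=13  …000000[1]111111…
step 24: q0 h=12  …000000[0]011111…
step 25: q1 h=13  …000001[0]111111…
step 26: q1 h=12  …000000[1]111111…
step 27: q0 h=11  …000000[0]111111…
step 28: q1 h=12  …000001[1]111111…

12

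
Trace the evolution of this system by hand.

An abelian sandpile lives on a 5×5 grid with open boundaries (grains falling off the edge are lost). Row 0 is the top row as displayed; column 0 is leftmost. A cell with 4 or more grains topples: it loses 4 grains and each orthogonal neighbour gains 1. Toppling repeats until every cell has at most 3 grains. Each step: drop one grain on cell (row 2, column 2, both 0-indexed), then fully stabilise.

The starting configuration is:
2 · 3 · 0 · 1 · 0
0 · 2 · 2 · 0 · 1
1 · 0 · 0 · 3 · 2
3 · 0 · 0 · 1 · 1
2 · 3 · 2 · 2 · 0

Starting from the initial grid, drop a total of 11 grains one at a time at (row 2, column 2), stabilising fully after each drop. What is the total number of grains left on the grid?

42

step 0: 2 · 3 · 0 · 1 · 0
0 · 2 · 2 · 0 · 1
1 · 0 · 0 · 3 · 2
3 · 0 · 0 · 1 · 1
2 · 3 · 2 · 2 · 0
step 1: 2 · 3 · 0 · 1 · 0
0 · 2 · 2 · 0 · 1
1 · 0 · 1 · 3 · 2
3 · 0 · 0 · 1 · 1
2 · 3 · 2 · 2 · 0
step 2: 2 · 3 · 0 · 1 · 0
0 · 2 · 2 · 0 · 1
1 · 0 · 2 · 3 · 2
3 · 0 · 0 · 1 · 1
2 · 3 · 2 · 2 · 0
step 3: 2 · 3 · 0 · 1 · 0
0 · 2 · 2 · 0 · 1
1 · 0 · 3 · 3 · 2
3 · 0 · 0 · 1 · 1
2 · 3 · 2 · 2 · 0
step 4: 2 · 3 · 0 · 1 · 0
0 · 2 · 3 · 1 · 1
1 · 1 · 1 · 0 · 3
3 · 0 · 1 · 2 · 1
2 · 3 · 2 · 2 · 0
step 5: 2 · 3 · 0 · 1 · 0
0 · 2 · 3 · 1 · 1
1 · 1 · 2 · 0 · 3
3 · 0 · 1 · 2 · 1
2 · 3 · 2 · 2 · 0
step 6: 2 · 3 · 0 · 1 · 0
0 · 2 · 3 · 1 · 1
1 · 1 · 3 · 0 · 3
3 · 0 · 1 · 2 · 1
2 · 3 · 2 · 2 · 0
step 7: 2 · 3 · 1 · 1 · 0
0 · 3 · 0 · 2 · 1
1 · 2 · 1 · 1 · 3
3 · 0 · 2 · 2 · 1
2 · 3 · 2 · 2 · 0
step 8: 2 · 3 · 1 · 1 · 0
0 · 3 · 0 · 2 · 1
1 · 2 · 2 · 1 · 3
3 · 0 · 2 · 2 · 1
2 · 3 · 2 · 2 · 0
step 9: 2 · 3 · 1 · 1 · 0
0 · 3 · 0 · 2 · 1
1 · 2 · 3 · 1 · 3
3 · 0 · 2 · 2 · 1
2 · 3 · 2 · 2 · 0
step 10: 2 · 3 · 1 · 1 · 0
0 · 3 · 1 · 2 · 1
1 · 3 · 0 · 2 · 3
3 · 0 · 3 · 2 · 1
2 · 3 · 2 · 2 · 0
step 11: 2 · 3 · 1 · 1 · 0
0 · 3 · 1 · 2 · 1
1 · 3 · 1 · 2 · 3
3 · 0 · 3 · 2 · 1
2 · 3 · 2 · 2 · 0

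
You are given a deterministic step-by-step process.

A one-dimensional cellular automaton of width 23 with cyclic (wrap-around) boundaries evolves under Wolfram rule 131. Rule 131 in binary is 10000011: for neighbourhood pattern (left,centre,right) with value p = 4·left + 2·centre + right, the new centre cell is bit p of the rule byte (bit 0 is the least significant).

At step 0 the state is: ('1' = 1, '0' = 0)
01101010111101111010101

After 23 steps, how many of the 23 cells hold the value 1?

8

k=0  01101010111101111010101
k=1  00000000011000110000000
k=2  11111111100011000111111
k=3  11111111001100011011111
k=4  11111110010001100001111
k=5  11111100100110001110111
k=6  11111001001000110100011
k=7  11110010010011000001101
k=8  11100100100100011110000
k=9  01001001001001101100111
k=10  00010010010010000001010
k=11  11100100100100111110000
k=12  01001001001001011100111
k=13  00010010010010001001010
k=14  11100100100100110010000
k=15  01001001001001000100111
k=16  00010010010010011001010
k=17  11100100100100100010000
k=18  01001001001001001100111
k=19  00010010010010010001010
k=20  11100100100100100110000
k=21  01001001001001001000111
k=22  00010010010010010011010
k=23  11100100100100100100000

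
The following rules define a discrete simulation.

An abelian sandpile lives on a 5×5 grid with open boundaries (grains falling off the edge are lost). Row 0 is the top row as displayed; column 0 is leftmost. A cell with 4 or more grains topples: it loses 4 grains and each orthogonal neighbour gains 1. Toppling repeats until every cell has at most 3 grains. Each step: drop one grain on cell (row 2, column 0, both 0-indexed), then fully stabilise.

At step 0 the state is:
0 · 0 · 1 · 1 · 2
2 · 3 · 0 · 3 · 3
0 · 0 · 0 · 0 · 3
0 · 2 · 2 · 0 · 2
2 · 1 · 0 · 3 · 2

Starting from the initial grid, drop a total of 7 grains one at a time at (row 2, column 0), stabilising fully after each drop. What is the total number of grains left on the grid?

38

gen 0: 0 · 0 · 1 · 1 · 2
2 · 3 · 0 · 3 · 3
0 · 0 · 0 · 0 · 3
0 · 2 · 2 · 0 · 2
2 · 1 · 0 · 3 · 2
gen 1: 0 · 0 · 1 · 1 · 2
2 · 3 · 0 · 3 · 3
1 · 0 · 0 · 0 · 3
0 · 2 · 2 · 0 · 2
2 · 1 · 0 · 3 · 2
gen 2: 0 · 0 · 1 · 1 · 2
2 · 3 · 0 · 3 · 3
2 · 0 · 0 · 0 · 3
0 · 2 · 2 · 0 · 2
2 · 1 · 0 · 3 · 2
gen 3: 0 · 0 · 1 · 1 · 2
2 · 3 · 0 · 3 · 3
3 · 0 · 0 · 0 · 3
0 · 2 · 2 · 0 · 2
2 · 1 · 0 · 3 · 2
gen 4: 0 · 0 · 1 · 1 · 2
3 · 3 · 0 · 3 · 3
0 · 1 · 0 · 0 · 3
1 · 2 · 2 · 0 · 2
2 · 1 · 0 · 3 · 2
gen 5: 0 · 0 · 1 · 1 · 2
3 · 3 · 0 · 3 · 3
1 · 1 · 0 · 0 · 3
1 · 2 · 2 · 0 · 2
2 · 1 · 0 · 3 · 2
gen 6: 0 · 0 · 1 · 1 · 2
3 · 3 · 0 · 3 · 3
2 · 1 · 0 · 0 · 3
1 · 2 · 2 · 0 · 2
2 · 1 · 0 · 3 · 2
gen 7: 0 · 0 · 1 · 1 · 2
3 · 3 · 0 · 3 · 3
3 · 1 · 0 · 0 · 3
1 · 2 · 2 · 0 · 2
2 · 1 · 0 · 3 · 2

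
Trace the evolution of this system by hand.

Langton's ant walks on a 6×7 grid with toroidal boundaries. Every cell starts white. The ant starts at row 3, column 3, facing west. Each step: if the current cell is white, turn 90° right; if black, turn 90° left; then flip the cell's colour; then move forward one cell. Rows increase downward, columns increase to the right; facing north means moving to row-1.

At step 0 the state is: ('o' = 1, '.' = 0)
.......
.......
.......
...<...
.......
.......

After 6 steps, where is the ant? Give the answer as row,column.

4,2

0) .......
.......
.......
...<...
.......
.......
1) .......
.......
...^...
...o...
.......
.......
2) .......
.......
...o>..
...o...
.......
.......
3) .......
.......
...oo..
...ov..
.......
.......
4) .......
.......
...oo..
...<o..
.......
.......
5) .......
.......
...oo..
....o..
...v...
.......
6) .......
.......
...oo..
....o..
..<o...
.......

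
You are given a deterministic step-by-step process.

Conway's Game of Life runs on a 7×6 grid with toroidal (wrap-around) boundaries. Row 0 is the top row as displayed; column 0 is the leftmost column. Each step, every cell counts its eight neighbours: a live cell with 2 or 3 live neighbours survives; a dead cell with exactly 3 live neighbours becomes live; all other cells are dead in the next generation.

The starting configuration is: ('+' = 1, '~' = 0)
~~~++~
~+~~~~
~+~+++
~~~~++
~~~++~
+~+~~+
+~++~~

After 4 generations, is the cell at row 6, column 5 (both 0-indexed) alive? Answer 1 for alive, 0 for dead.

gen 0: ~~~++~
~+~~~~
~+~+++
~~~~++
~~~++~
+~+~~+
+~++~~
gen 1: ~+~++~
+~~~~+
~~++~+
+~+~~~
+~~+~~
+~+~~+
+~+~~~
gen 2: ~++++~
++~~~+
~~++++
+~+~++
+~++~~
+~++~+
+~+~+~
gen 3: ~~~~+~
~~~~~~
~~+~~~
+~~~~~
~~~~~~
+~~~~~
+~~~~~
gen 4: ~~~~~~
~~~~~~
~~~~~~
~~~~~~
~~~~~~
~~~~~~
~~~~~+

1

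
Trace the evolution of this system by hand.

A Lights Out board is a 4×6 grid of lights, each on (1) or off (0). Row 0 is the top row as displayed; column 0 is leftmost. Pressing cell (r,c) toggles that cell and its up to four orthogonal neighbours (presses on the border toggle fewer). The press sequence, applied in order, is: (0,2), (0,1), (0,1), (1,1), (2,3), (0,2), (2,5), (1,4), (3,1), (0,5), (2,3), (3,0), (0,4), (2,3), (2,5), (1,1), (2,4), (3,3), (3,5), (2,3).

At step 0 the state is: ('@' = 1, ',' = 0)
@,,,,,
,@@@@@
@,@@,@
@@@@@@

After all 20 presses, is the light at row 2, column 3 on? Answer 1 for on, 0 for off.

0) @,,,,,
,@@@@@
@,@@,@
@@@@@@
1) @@@@,,
,@,@@@
@,@@,@
@@@@@@
2) ,,,@,,
,,,@@@
@,@@,@
@@@@@@
3) @@@@,,
,@,@@@
@,@@,@
@@@@@@
4) @,@@,,
@,@@@@
@@@@,@
@@@@@@
5) @,@@,,
@,@,@@
@@,,@@
@@@,@@
6) @@,,,,
@,,,@@
@@,,@@
@@@,@@
7) @@,,,,
@,,,@,
@@,,,,
@@@,@,
8) @@,,@,
@,,@,@
@@,,@,
@@@,@,
9) @@,,@,
@,,@,@
@,,,@,
,,,,@,
10) @@,,,@
@,,@,,
@,,,@,
,,,,@,
11) @@,,,@
@,,,,,
@,@@,,
,,,@@,
12) @@,,,@
@,,,,,
,,@@,,
@@,@@,
13) @@,@@,
@,,,@,
,,@@,,
@@,@@,
14) @@,@@,
@,,@@,
,,,,@,
@@,,@,
15) @@,@@,
@,,@@@
,,,,,@
@@,,@@
16) @,,@@,
,@@@@@
,@,,,@
@@,,@@
17) @,,@@,
,@@@,@
,@,@@,
@@,,,@
18) @,,@@,
,@@@,@
,@,,@,
@@@@@@
19) @,,@@,
,@@@,@
,@,,@@
@@@@,,
20) @,,@@,
,@@,,@
,@@@,@
@@@,,,

1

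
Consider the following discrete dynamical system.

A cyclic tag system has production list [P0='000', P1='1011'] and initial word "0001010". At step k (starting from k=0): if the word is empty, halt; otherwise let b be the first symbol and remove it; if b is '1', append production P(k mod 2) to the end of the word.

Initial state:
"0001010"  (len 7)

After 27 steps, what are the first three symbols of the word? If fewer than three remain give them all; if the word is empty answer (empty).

t=0: "0001010"  (len 7)
t=1: "001010"  (len 6)
t=2: "01010"  (len 5)
t=3: "1010"  (len 4)
t=4: "0101011"  (len 7)
t=5: "101011"  (len 6)
t=6: "010111011"  (len 9)
t=7: "10111011"  (len 8)
t=8: "01110111011"  (len 11)
t=9: "1110111011"  (len 10)
t=10: "1101110111011"  (len 13)
t=11: "101110111011000"  (len 15)
t=12: "011101110110001011"  (len 18)
t=13: "11101110110001011"  (len 17)
t=14: "11011101100010111011"  (len 20)
t=15: "1011101100010111011000"  (len 22)
t=16: "0111011000101110110001011"  (len 25)
t=17: "111011000101110110001011"  (len 24)
t=18: "110110001011101100010111011"  (len 27)
t=19: "10110001011101100010111011000"  (len 29)
t=20: "01100010111011000101110110001011"  (len 32)
t=21: "1100010111011000101110110001011"  (len 31)
t=22: "1000101110110001011101100010111011"  (len 34)
t=23: "000101110110001011101100010111011000"  (len 36)
t=24: "00101110110001011101100010111011000"  (len 35)
t=25: "0101110110001011101100010111011000"  (len 34)
t=26: "101110110001011101100010111011000"  (len 33)
t=27: "01110110001011101100010111011000000"  (len 35)

011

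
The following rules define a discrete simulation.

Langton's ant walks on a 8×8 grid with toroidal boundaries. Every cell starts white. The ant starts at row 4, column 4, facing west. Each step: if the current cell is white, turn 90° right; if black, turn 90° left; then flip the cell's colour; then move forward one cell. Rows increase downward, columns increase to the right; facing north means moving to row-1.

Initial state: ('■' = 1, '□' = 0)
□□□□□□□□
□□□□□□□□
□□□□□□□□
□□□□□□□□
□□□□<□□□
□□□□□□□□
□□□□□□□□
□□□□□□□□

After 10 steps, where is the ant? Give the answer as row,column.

0) □□□□□□□□
□□□□□□□□
□□□□□□□□
□□□□□□□□
□□□□<□□□
□□□□□□□□
□□□□□□□□
□□□□□□□□
1) □□□□□□□□
□□□□□□□□
□□□□□□□□
□□□□^□□□
□□□□■□□□
□□□□□□□□
□□□□□□□□
□□□□□□□□
2) □□□□□□□□
□□□□□□□□
□□□□□□□□
□□□□■>□□
□□□□■□□□
□□□□□□□□
□□□□□□□□
□□□□□□□□
3) □□□□□□□□
□□□□□□□□
□□□□□□□□
□□□□■■□□
□□□□■v□□
□□□□□□□□
□□□□□□□□
□□□□□□□□
4) □□□□□□□□
□□□□□□□□
□□□□□□□□
□□□□■■□□
□□□□<■□□
□□□□□□□□
□□□□□□□□
□□□□□□□□
5) □□□□□□□□
□□□□□□□□
□□□□□□□□
□□□□■■□□
□□□□□■□□
□□□□v□□□
□□□□□□□□
□□□□□□□□
6) □□□□□□□□
□□□□□□□□
□□□□□□□□
□□□□■■□□
□□□□□■□□
□□□<■□□□
□□□□□□□□
□□□□□□□□
7) □□□□□□□□
□□□□□□□□
□□□□□□□□
□□□□■■□□
□□□^□■□□
□□□■■□□□
□□□□□□□□
□□□□□□□□
8) □□□□□□□□
□□□□□□□□
□□□□□□□□
□□□□■■□□
□□□■>■□□
□□□■■□□□
□□□□□□□□
□□□□□□□□
9) □□□□□□□□
□□□□□□□□
□□□□□□□□
□□□□■■□□
□□□■■■□□
□□□■v□□□
□□□□□□□□
□□□□□□□□
10) □□□□□□□□
□□□□□□□□
□□□□□□□□
□□□□■■□□
□□□■■■□□
□□□■□>□□
□□□□□□□□
□□□□□□□□

5,5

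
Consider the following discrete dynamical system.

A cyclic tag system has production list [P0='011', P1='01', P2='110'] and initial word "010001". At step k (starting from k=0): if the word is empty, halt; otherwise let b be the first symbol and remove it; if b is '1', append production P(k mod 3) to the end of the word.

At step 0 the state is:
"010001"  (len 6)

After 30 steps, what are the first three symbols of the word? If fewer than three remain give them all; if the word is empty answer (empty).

011

[0] "010001"  (len 6)
[1] "10001"  (len 5)
[2] "000101"  (len 6)
[3] "00101"  (len 5)
[4] "0101"  (len 4)
[5] "101"  (len 3)
[6] "01110"  (len 5)
[7] "1110"  (len 4)
[8] "11001"  (len 5)
[9] "1001110"  (len 7)
[10] "001110011"  (len 9)
[11] "01110011"  (len 8)
[12] "1110011"  (len 7)
[13] "110011011"  (len 9)
[14] "1001101101"  (len 10)
[15] "001101101110"  (len 12)
[16] "01101101110"  (len 11)
[17] "1101101110"  (len 10)
[18] "101101110110"  (len 12)
[19] "01101110110011"  (len 14)
[20] "1101110110011"  (len 13)
[21] "101110110011110"  (len 15)
[22] "01110110011110011"  (len 17)
[23] "1110110011110011"  (len 16)
[24] "110110011110011110"  (len 18)
[25] "10110011110011110011"  (len 20)
[26] "011001111001111001101"  (len 21)
[27] "11001111001111001101"  (len 20)
[28] "1001111001111001101011"  (len 22)
[29] "00111100111100110101101"  (len 23)
[30] "0111100111100110101101"  (len 22)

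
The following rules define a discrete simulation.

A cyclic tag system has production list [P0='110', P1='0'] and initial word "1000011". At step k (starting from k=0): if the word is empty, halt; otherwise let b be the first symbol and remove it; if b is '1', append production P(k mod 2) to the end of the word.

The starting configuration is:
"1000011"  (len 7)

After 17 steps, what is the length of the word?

9

[0] "1000011"  (len 7)
[1] "000011110"  (len 9)
[2] "00011110"  (len 8)
[3] "0011110"  (len 7)
[4] "011110"  (len 6)
[5] "11110"  (len 5)
[6] "11100"  (len 5)
[7] "1100110"  (len 7)
[8] "1001100"  (len 7)
[9] "001100110"  (len 9)
[10] "01100110"  (len 8)
[11] "1100110"  (len 7)
[12] "1001100"  (len 7)
[13] "001100110"  (len 9)
[14] "01100110"  (len 8)
[15] "1100110"  (len 7)
[16] "1001100"  (len 7)
[17] "001100110"  (len 9)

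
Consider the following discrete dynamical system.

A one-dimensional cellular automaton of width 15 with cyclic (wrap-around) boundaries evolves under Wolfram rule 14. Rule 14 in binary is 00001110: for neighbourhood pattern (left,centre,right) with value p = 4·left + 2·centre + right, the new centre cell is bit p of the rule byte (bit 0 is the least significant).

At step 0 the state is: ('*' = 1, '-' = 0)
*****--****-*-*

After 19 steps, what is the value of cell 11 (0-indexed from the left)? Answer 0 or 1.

t=0: *****--****-*-*
t=1: ------**----*-*
t=2: -----**----**-*
t=3: ----**----**--*
t=4: ---**----**--**
t=5: --**----**--**-
t=6: -**----**--**--
t=7: **----**--**---
t=8: *----**--**---*
t=9: ----**--**---**
t=10: ---**--**---**-
t=11: --**--**---**--
t=12: -**--**---**---
t=13: **--**---**----
t=14: *--**---**----*
t=15: --**---**----**
t=16: -**---**----**-
t=17: **---**----**--
t=18: *---**----**--*
t=19: ---**----**--**

0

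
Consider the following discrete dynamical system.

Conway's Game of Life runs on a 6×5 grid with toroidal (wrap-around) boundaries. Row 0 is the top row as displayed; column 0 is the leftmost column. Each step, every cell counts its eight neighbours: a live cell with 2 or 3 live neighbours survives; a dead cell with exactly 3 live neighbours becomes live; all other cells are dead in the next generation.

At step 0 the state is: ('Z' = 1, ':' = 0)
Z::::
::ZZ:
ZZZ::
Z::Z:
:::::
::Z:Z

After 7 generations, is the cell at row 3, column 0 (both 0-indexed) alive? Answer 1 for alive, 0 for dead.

t=0: Z::::
::ZZ:
ZZZ::
Z::Z:
:::::
::Z:Z
t=1: :ZZ:Z
Z:ZZZ
Z::::
Z:Z:Z
:::ZZ
:::::
t=2: :ZZ:Z
::Z::
::Z::
ZZ:::
Z::ZZ
Z:Z:Z
t=3: ::Z:Z
::Z::
::Z::
ZZZZ:
::ZZ:
::Z::
t=4: :ZZ::
:ZZ::
:::::
::::Z
::::Z
:ZZ::
t=5: Z::Z:
:ZZ::
:::::
:::::
Z::Z:
ZZZZ:
t=6: Z::Z:
:ZZ::
:::::
:::::
Z::Z:
Z::Z:
t=7: Z::Z:
:ZZ::
:::::
:::::
:::::
ZZZZ:

0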